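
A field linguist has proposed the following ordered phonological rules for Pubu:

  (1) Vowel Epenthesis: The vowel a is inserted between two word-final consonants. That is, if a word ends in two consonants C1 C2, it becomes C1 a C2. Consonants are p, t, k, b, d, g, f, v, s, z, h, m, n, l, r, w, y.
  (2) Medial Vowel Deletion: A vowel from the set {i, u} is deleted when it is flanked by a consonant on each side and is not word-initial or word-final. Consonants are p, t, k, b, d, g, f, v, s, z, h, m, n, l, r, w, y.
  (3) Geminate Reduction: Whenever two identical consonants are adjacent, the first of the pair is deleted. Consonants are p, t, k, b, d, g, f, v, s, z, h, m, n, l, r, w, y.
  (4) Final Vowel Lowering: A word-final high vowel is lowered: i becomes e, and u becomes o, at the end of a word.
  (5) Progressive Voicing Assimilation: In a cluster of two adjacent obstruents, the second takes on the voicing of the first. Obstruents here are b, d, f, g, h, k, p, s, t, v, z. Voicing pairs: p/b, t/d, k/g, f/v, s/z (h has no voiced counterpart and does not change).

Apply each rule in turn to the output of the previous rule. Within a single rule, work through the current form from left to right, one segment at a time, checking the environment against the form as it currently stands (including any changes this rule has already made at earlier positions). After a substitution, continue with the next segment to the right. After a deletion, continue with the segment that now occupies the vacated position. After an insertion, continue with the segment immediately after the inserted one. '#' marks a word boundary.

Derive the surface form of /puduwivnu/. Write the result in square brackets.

[ptwvno]

(1) Vowel Epenthesis: no change — [puduwivnu]
(2) Medial Vowel Deletion: [puduwivnu] → [pdwvnu]
(3) Geminate Reduction: no change — [pdwvnu]
(4) Final Vowel Lowering: [pdwvnu] → [pdwvno]
(5) Progressive Voicing Assimilation: [pdwvno] → [ptwvno]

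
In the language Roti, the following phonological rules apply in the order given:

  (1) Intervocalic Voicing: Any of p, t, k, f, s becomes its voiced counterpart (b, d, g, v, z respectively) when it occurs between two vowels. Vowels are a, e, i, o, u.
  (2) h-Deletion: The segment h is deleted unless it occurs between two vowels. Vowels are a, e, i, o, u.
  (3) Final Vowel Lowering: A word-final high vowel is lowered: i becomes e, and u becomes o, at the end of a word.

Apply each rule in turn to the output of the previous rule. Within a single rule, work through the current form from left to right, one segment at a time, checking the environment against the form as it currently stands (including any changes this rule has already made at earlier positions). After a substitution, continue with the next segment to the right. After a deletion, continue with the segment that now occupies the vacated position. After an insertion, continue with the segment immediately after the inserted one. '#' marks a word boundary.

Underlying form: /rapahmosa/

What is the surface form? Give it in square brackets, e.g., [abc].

(1) Intervocalic Voicing: [rapahmosa] → [rabahmoza]
(2) h-Deletion: [rabahmoza] → [rabamoza]
(3) Final Vowel Lowering: no change — [rabamoza]

[rabamoza]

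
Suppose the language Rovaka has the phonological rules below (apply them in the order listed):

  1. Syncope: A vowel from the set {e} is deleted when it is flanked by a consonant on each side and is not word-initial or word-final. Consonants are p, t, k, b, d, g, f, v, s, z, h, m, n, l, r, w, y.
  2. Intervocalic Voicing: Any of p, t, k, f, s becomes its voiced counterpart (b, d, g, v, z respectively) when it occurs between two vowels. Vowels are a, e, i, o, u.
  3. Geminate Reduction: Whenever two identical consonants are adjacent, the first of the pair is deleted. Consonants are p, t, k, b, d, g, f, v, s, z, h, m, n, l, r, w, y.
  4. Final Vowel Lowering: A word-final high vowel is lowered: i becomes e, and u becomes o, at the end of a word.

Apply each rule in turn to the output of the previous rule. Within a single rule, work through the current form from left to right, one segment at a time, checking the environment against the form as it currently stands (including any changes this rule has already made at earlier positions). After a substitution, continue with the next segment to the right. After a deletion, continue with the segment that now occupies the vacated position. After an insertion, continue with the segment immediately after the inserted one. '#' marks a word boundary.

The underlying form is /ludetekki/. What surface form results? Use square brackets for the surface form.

[ludtke]

1 Syncope: [ludetekki] → [ludtkki]
2 Intervocalic Voicing: no change — [ludtkki]
3 Geminate Reduction: [ludtkki] → [ludtki]
4 Final Vowel Lowering: [ludtki] → [ludtke]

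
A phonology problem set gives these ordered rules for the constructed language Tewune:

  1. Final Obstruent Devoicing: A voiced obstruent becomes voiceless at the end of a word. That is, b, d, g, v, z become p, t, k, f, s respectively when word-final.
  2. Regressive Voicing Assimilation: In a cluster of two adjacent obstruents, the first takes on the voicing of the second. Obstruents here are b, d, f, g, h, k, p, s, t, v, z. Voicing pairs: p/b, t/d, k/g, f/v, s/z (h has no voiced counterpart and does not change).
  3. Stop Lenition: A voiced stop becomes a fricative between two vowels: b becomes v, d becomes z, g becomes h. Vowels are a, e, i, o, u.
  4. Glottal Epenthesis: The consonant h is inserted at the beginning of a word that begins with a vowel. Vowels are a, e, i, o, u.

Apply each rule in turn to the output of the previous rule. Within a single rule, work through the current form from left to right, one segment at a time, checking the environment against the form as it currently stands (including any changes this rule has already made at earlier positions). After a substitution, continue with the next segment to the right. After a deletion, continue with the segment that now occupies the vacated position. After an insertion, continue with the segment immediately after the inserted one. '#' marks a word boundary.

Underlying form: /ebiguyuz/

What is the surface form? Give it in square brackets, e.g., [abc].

1 Final Obstruent Devoicing: [ebiguyuz] → [ebiguyus]
2 Regressive Voicing Assimilation: no change — [ebiguyus]
3 Stop Lenition: [ebiguyus] → [evihuyus]
4 Glottal Epenthesis: [evihuyus] → [hevihuyus]

[hevihuyus]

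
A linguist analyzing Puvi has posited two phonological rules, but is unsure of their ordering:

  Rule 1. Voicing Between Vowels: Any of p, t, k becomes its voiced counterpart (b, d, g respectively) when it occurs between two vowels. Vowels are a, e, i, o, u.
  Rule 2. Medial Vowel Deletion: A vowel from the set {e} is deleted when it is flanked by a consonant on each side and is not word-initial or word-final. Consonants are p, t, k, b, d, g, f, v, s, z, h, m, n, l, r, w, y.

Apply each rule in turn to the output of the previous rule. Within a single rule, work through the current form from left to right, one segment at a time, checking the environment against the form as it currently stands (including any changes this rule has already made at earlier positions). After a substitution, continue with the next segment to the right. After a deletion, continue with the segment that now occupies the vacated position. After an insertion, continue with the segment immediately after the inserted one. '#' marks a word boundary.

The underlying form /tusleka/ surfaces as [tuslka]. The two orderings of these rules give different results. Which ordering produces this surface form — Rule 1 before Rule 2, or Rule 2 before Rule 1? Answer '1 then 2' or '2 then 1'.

Order 1 then 2:
  1 Voicing Between Vowels: [tusleka] → [tuslega]
  2 Medial Vowel Deletion: [tuslega] → [tuslga]
  result: [tuslga]
Order 2 then 1:
  2 Medial Vowel Deletion: [tusleka] → [tuslka]
  1 Voicing Between Vowels: no change — [tuslka]
  result: [tuslka]

2 then 1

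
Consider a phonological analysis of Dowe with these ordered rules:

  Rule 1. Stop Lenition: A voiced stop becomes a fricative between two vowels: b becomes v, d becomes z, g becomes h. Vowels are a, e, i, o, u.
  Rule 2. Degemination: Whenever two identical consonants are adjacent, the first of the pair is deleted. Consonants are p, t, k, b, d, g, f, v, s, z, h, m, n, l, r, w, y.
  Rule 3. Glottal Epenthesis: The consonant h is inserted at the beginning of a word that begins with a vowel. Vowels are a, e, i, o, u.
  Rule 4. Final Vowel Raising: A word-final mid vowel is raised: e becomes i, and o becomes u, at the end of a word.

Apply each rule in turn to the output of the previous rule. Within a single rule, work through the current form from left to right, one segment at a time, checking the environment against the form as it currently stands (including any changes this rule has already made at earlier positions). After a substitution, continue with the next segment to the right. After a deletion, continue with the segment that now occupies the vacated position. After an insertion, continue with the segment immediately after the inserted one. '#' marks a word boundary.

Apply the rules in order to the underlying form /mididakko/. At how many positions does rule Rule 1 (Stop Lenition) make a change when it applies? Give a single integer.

Rule 1 Stop Lenition: [mididakko] → [mizizakko]
Rule 2 Degemination: [mizizakko] → [mizizako]
Rule 3 Glottal Epenthesis: no change — [mizizako]
Rule 4 Final Vowel Raising: [mizizako] → [mizizaku]
Rule Rule 1 changed 2 position(s).

2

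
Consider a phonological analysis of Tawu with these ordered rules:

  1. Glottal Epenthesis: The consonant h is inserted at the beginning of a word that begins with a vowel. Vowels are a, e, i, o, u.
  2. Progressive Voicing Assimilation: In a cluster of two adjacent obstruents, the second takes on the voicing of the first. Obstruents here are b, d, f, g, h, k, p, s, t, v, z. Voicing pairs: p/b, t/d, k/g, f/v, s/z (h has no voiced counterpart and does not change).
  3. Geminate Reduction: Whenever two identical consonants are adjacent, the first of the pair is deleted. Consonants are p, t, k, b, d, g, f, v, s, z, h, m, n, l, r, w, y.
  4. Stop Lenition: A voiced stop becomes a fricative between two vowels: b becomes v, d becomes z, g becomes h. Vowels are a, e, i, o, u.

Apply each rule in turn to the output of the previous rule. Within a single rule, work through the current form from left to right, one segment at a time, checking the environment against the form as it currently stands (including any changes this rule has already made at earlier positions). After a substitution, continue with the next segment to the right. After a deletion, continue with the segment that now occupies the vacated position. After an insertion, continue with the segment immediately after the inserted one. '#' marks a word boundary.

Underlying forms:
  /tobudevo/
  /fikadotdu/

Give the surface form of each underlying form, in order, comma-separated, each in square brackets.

[tovuzevo], [fikazotu]

/tobudevo/:
  1 Glottal Epenthesis: no change — [tobudevo]
  2 Progressive Voicing Assimilation: no change — [tobudevo]
  3 Geminate Reduction: no change — [tobudevo]
  4 Stop Lenition: [tobudevo] → [tovuzevo]
/fikadotdu/:
  1 Glottal Epenthesis: no change — [fikadotdu]
  2 Progressive Voicing Assimilation: [fikadotdu] → [fikadottu]
  3 Geminate Reduction: [fikadottu] → [fikadotu]
  4 Stop Lenition: [fikadotu] → [fikazotu]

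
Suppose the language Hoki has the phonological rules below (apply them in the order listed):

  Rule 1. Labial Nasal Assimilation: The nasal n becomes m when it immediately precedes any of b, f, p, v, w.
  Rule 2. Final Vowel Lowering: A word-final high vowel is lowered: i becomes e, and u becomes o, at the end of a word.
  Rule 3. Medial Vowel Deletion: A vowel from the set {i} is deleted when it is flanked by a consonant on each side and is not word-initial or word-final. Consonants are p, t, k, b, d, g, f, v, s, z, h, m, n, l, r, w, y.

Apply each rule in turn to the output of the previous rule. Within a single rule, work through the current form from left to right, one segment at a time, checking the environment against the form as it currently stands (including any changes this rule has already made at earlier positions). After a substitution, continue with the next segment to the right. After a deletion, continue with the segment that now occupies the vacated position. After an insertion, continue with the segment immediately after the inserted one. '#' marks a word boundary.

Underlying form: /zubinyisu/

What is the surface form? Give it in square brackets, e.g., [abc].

Rule 1 Labial Nasal Assimilation: no change — [zubinyisu]
Rule 2 Final Vowel Lowering: [zubinyisu] → [zubinyiso]
Rule 3 Medial Vowel Deletion: [zubinyiso] → [zubnyso]

[zubnyso]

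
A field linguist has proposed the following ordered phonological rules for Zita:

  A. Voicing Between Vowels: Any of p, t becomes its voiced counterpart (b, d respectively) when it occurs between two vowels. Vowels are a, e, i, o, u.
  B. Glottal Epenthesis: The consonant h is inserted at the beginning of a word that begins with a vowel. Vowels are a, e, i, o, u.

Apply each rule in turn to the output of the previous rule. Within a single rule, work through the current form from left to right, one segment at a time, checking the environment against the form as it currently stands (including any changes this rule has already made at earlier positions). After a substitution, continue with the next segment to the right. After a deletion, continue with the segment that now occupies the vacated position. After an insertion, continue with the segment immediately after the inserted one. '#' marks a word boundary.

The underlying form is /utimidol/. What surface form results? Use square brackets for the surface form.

[hudimidol]

A Voicing Between Vowels: [utimidol] → [udimidol]
B Glottal Epenthesis: [udimidol] → [hudimidol]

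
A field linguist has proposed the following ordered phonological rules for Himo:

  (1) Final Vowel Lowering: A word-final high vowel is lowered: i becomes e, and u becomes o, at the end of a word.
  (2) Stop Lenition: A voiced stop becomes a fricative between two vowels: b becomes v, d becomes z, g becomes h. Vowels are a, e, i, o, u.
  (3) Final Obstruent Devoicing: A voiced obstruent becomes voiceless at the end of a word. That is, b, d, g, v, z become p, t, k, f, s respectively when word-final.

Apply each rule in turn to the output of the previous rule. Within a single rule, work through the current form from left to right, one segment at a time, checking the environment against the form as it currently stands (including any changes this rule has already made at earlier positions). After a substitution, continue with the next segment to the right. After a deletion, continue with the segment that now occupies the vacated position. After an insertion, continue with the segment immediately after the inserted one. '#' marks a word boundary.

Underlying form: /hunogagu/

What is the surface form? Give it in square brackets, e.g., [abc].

[hunohaho]

(1) Final Vowel Lowering: [hunogagu] → [hunogago]
(2) Stop Lenition: [hunogago] → [hunohaho]
(3) Final Obstruent Devoicing: no change — [hunohaho]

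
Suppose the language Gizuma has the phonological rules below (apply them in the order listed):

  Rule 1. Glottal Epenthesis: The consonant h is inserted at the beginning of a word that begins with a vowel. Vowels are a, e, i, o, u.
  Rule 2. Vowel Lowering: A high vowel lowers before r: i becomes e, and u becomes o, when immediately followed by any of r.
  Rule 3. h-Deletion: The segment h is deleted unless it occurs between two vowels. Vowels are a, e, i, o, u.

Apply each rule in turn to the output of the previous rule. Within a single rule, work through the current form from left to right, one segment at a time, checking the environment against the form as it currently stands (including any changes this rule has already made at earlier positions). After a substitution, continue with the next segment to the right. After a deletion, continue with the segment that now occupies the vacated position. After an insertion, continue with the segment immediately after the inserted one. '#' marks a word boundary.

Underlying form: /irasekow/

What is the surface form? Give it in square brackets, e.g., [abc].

Rule 1 Glottal Epenthesis: [irasekow] → [hirasekow]
Rule 2 Vowel Lowering: [hirasekow] → [herasekow]
Rule 3 h-Deletion: [herasekow] → [erasekow]

[erasekow]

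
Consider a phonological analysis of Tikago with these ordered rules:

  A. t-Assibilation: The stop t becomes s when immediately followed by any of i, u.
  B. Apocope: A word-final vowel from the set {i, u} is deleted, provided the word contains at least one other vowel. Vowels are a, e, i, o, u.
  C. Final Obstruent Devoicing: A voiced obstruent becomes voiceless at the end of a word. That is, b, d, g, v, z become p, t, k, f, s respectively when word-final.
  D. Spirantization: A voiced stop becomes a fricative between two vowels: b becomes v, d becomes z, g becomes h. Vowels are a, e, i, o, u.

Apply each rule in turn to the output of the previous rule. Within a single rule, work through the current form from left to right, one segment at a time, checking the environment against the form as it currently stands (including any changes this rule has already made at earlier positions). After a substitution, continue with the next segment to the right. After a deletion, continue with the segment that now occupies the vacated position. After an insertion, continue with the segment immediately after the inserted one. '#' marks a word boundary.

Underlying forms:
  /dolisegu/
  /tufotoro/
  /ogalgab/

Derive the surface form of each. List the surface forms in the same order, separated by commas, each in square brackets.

[dolisek], [sufotoro], [ohalgap]

/dolisegu/:
  A t-Assibilation: no change — [dolisegu]
  B Apocope: [dolisegu] → [doliseg]
  C Final Obstruent Devoicing: [doliseg] → [dolisek]
  D Spirantization: no change — [dolisek]
/tufotoro/:
  A t-Assibilation: [tufotoro] → [sufotoro]
  B Apocope: no change — [sufotoro]
  C Final Obstruent Devoicing: no change — [sufotoro]
  D Spirantization: no change — [sufotoro]
/ogalgab/:
  A t-Assibilation: no change — [ogalgab]
  B Apocope: no change — [ogalgab]
  C Final Obstruent Devoicing: [ogalgab] → [ogalgap]
  D Spirantization: [ogalgap] → [ohalgap]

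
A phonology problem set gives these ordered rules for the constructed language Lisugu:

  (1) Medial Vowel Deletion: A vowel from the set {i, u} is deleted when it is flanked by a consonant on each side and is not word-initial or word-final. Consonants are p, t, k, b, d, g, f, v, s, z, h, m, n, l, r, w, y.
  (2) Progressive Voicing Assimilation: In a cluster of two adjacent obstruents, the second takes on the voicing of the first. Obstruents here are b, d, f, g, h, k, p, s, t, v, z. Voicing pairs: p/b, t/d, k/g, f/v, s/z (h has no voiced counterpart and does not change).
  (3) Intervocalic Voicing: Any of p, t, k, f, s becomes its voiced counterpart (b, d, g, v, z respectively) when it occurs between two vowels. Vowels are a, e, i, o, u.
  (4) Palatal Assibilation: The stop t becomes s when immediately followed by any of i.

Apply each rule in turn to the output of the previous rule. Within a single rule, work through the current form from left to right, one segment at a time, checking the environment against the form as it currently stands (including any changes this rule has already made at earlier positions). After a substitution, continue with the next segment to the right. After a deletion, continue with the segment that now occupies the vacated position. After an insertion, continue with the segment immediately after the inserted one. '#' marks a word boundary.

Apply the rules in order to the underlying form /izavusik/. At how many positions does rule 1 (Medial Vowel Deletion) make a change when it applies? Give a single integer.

(1) Medial Vowel Deletion: [izavusik] → [izavsk]
(2) Progressive Voicing Assimilation: [izavsk] → [izavzg]
(3) Intervocalic Voicing: no change — [izavzg]
(4) Palatal Assibilation: no change — [izavzg]
Rule 1 changed 2 position(s).

2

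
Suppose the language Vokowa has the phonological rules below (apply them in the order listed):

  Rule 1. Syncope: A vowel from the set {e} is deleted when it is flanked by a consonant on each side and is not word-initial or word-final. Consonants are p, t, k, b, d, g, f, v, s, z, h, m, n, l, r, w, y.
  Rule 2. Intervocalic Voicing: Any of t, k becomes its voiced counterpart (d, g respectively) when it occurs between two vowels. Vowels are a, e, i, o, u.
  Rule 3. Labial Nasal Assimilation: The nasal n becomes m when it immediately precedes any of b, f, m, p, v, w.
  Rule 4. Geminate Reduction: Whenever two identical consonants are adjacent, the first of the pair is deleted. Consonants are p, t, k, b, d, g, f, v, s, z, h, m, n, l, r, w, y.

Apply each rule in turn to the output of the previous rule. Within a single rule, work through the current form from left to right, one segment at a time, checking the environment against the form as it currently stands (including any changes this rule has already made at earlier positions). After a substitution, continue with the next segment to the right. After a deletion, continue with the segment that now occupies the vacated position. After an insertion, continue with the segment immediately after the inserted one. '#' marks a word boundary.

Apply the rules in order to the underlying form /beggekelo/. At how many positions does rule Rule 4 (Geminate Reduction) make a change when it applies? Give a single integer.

1

Rule 1 Syncope: [beggekelo] → [bggklo]
Rule 2 Intervocalic Voicing: no change — [bggklo]
Rule 3 Labial Nasal Assimilation: no change — [bggklo]
Rule 4 Geminate Reduction: [bggklo] → [bgklo]
Rule Rule 4 changed 1 position(s).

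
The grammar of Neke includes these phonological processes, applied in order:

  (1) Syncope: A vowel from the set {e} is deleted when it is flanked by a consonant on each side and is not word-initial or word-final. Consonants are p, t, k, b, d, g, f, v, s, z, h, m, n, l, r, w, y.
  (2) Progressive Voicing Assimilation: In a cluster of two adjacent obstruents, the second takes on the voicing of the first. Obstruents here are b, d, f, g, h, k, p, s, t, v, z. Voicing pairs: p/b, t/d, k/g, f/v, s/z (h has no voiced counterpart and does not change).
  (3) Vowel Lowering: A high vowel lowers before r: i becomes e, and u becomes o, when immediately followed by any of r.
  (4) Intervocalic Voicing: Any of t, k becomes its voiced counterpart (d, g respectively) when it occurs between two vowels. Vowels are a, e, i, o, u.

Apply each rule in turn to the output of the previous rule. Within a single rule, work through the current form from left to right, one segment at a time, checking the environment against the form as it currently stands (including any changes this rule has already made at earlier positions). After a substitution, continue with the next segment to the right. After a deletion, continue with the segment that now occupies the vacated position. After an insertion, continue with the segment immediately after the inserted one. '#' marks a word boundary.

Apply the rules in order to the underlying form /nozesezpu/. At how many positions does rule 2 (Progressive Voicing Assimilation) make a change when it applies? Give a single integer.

(1) Syncope: [nozesezpu] → [nozszpu]
(2) Progressive Voicing Assimilation: [nozszpu] → [nozzzbu]
(3) Vowel Lowering: no change — [nozzzbu]
(4) Intervocalic Voicing: no change — [nozzzbu]
Rule 2 changed 2 position(s).

2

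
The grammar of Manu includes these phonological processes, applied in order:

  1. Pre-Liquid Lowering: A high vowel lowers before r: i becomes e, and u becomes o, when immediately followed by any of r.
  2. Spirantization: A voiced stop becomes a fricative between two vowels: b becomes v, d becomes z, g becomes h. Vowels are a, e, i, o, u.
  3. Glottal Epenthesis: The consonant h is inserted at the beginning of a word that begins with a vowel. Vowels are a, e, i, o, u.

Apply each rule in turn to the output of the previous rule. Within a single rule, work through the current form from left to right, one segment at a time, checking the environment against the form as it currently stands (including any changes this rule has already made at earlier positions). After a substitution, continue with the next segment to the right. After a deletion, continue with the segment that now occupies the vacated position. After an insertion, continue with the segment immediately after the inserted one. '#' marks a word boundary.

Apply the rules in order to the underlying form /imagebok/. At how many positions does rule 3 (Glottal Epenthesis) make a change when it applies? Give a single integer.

1

1 Pre-Liquid Lowering: no change — [imagebok]
2 Spirantization: [imagebok] → [imahevok]
3 Glottal Epenthesis: [imahevok] → [himahevok]
Rule 3 changed 1 position(s).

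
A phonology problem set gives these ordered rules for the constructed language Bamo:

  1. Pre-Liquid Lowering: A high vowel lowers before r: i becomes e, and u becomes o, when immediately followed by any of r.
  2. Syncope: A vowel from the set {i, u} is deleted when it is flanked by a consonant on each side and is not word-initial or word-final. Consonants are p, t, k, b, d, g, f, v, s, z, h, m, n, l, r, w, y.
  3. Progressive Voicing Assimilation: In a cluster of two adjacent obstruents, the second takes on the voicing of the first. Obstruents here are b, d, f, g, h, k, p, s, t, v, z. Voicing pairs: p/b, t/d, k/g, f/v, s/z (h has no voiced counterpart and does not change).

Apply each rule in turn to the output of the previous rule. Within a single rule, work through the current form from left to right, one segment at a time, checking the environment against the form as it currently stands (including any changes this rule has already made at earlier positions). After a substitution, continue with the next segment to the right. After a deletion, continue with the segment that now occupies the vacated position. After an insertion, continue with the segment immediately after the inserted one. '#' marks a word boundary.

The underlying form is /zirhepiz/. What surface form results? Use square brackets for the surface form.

[zerheps]

1 Pre-Liquid Lowering: [zirhepiz] → [zerhepiz]
2 Syncope: [zerhepiz] → [zerhepz]
3 Progressive Voicing Assimilation: [zerhepz] → [zerheps]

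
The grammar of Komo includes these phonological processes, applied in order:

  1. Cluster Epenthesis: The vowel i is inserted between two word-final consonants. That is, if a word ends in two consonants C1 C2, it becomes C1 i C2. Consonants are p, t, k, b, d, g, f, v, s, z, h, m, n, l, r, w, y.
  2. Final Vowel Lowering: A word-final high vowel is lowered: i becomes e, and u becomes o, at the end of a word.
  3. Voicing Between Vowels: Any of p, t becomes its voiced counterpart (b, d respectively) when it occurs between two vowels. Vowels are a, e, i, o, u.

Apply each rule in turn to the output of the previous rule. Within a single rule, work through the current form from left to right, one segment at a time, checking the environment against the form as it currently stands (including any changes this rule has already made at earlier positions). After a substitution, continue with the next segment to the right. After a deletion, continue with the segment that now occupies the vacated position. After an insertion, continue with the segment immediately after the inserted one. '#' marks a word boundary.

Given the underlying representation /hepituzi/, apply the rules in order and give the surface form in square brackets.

[hebiduze]

1 Cluster Epenthesis: no change — [hepituzi]
2 Final Vowel Lowering: [hepituzi] → [hepituze]
3 Voicing Between Vowels: [hepituze] → [hebiduze]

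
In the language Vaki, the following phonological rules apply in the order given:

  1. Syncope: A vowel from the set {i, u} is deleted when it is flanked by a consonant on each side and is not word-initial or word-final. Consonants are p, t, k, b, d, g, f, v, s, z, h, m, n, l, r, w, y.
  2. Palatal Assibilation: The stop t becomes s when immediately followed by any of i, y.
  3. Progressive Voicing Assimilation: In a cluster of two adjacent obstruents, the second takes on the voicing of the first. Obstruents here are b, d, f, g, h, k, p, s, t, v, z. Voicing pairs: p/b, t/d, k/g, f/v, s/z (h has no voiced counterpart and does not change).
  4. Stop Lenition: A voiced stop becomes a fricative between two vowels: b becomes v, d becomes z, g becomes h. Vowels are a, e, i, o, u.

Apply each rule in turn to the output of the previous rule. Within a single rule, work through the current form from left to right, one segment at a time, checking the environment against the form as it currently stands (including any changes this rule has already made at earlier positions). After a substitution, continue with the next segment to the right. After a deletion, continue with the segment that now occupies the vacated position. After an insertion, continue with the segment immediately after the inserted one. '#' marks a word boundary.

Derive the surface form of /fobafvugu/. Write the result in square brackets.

1 Syncope: [fobafvugu] → [fobafvgu]
2 Palatal Assibilation: no change — [fobafvgu]
3 Progressive Voicing Assimilation: [fobafvgu] → [fobaffku]
4 Stop Lenition: [fobaffku] → [fovaffku]

[fovaffku]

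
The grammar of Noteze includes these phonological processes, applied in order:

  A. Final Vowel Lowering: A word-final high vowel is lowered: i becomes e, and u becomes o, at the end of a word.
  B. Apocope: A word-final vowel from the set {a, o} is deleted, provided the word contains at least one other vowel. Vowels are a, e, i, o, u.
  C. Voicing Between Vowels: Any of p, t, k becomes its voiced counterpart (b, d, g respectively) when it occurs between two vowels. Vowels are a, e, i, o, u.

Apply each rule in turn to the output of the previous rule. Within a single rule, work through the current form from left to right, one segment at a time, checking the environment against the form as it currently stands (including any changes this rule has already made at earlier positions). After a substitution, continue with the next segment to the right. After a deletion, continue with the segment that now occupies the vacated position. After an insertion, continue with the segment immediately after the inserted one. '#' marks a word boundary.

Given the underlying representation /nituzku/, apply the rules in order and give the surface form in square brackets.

[niduzk]

A Final Vowel Lowering: [nituzku] → [nituzko]
B Apocope: [nituzko] → [nituzk]
C Voicing Between Vowels: [nituzk] → [niduzk]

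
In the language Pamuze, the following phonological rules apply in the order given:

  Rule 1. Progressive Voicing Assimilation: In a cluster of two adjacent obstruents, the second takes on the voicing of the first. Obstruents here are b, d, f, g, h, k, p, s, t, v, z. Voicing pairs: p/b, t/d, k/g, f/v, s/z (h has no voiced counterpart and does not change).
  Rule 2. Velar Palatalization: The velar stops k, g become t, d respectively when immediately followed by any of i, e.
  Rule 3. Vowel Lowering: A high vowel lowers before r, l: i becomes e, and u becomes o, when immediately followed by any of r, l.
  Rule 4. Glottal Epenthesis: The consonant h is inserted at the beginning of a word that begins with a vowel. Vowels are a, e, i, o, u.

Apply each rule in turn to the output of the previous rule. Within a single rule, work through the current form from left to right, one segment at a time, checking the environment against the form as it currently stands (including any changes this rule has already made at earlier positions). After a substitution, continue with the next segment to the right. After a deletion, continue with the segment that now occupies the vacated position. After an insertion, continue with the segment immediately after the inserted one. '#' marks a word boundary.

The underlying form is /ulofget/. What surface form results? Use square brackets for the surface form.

Rule 1 Progressive Voicing Assimilation: [ulofget] → [ulofket]
Rule 2 Velar Palatalization: [ulofket] → [uloftet]
Rule 3 Vowel Lowering: [uloftet] → [oloftet]
Rule 4 Glottal Epenthesis: [oloftet] → [holoftet]

[holoftet]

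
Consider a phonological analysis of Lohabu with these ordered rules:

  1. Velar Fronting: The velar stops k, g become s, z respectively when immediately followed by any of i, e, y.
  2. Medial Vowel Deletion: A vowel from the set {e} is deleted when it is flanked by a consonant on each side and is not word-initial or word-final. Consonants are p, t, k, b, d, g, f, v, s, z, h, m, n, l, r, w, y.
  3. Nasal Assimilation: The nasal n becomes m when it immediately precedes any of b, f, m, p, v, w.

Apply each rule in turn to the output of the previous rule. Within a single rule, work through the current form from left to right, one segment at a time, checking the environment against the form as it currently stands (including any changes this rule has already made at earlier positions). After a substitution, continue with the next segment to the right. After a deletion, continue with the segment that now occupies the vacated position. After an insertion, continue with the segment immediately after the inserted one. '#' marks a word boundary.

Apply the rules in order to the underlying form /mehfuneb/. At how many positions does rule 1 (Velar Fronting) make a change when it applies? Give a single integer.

1 Velar Fronting: no change — [mehfuneb]
2 Medial Vowel Deletion: [mehfuneb] → [mhfunb]
3 Nasal Assimilation: [mhfunb] → [mhfumb]
Rule 1 changed 0 position(s).

0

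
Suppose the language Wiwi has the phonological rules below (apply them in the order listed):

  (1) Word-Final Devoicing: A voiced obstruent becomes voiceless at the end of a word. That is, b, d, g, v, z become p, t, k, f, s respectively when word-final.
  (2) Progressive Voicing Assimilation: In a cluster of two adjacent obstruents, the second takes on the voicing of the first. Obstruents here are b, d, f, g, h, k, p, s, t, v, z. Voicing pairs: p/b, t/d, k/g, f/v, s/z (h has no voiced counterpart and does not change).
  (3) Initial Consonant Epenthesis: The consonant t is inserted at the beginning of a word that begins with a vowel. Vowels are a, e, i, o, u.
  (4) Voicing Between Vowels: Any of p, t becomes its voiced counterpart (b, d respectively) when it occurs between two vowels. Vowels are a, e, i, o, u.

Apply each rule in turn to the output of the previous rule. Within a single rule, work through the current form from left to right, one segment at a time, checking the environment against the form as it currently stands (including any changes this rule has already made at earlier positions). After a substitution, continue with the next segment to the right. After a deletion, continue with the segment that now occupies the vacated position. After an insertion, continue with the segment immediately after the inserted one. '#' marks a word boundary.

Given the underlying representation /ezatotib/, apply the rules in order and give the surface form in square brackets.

[tezadodip]

(1) Word-Final Devoicing: [ezatotib] → [ezatotip]
(2) Progressive Voicing Assimilation: no change — [ezatotip]
(3) Initial Consonant Epenthesis: [ezatotip] → [tezatotip]
(4) Voicing Between Vowels: [tezatotip] → [tezadodip]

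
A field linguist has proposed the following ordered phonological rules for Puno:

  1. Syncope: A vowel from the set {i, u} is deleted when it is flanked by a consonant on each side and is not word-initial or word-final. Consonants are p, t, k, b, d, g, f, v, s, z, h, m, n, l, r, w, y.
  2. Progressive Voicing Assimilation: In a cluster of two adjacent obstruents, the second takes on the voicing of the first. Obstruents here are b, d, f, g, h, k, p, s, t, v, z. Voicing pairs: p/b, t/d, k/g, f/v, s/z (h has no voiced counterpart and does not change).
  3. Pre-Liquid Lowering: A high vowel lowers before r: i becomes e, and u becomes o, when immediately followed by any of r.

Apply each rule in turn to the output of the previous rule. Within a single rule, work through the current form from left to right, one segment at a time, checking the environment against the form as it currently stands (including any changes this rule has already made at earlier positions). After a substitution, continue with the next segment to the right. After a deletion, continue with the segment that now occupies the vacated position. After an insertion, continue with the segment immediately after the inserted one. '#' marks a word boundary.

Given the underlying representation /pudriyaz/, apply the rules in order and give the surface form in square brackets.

1 Syncope: [pudriyaz] → [pdryaz]
2 Progressive Voicing Assimilation: [pdryaz] → [ptryaz]
3 Pre-Liquid Lowering: no change — [ptryaz]

[ptryaz]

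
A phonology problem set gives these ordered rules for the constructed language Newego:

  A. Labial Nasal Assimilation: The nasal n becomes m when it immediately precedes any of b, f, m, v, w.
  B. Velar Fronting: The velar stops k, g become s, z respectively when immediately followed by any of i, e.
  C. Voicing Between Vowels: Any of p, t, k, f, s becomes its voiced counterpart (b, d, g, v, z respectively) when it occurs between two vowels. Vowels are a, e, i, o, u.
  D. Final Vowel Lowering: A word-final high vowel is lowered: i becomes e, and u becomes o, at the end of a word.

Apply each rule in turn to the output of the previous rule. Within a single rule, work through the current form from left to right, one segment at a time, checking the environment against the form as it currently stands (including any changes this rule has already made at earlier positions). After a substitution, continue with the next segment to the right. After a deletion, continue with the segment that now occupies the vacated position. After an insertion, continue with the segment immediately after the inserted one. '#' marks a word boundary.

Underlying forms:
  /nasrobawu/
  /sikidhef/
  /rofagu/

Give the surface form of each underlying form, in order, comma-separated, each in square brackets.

[nasrobawo], [sizidhef], [rovago]

/nasrobawu/:
  A Labial Nasal Assimilation: no change — [nasrobawu]
  B Velar Fronting: no change — [nasrobawu]
  C Voicing Between Vowels: no change — [nasrobawu]
  D Final Vowel Lowering: [nasrobawu] → [nasrobawo]
/sikidhef/:
  A Labial Nasal Assimilation: no change — [sikidhef]
  B Velar Fronting: [sikidhef] → [sisidhef]
  C Voicing Between Vowels: [sisidhef] → [sizidhef]
  D Final Vowel Lowering: no change — [sizidhef]
/rofagu/:
  A Labial Nasal Assimilation: no change — [rofagu]
  B Velar Fronting: no change — [rofagu]
  C Voicing Between Vowels: [rofagu] → [rovagu]
  D Final Vowel Lowering: [rovagu] → [rovago]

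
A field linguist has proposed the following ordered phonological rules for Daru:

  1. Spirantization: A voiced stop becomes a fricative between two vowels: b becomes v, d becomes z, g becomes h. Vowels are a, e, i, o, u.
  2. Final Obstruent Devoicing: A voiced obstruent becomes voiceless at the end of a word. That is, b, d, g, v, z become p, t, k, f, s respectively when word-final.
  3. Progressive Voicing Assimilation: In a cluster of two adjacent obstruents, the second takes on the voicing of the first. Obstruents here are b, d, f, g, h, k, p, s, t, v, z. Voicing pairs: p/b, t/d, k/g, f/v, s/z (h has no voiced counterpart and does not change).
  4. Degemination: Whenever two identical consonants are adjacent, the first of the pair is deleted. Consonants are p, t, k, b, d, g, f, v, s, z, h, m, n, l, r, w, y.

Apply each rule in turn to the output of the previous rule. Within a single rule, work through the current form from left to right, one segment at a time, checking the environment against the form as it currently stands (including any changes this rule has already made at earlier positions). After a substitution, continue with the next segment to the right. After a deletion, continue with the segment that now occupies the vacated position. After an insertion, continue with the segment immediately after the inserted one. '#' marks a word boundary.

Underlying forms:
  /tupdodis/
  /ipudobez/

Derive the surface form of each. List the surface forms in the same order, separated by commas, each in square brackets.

[tuptozis], [ipuzoves]

/tupdodis/:
  1 Spirantization: [tupdodis] → [tupdozis]
  2 Final Obstruent Devoicing: no change — [tupdozis]
  3 Progressive Voicing Assimilation: [tupdozis] → [tuptozis]
  4 Degemination: no change — [tuptozis]
/ipudobez/:
  1 Spirantization: [ipudobez] → [ipuzovez]
  2 Final Obstruent Devoicing: [ipuzovez] → [ipuzoves]
  3 Progressive Voicing Assimilation: no change — [ipuzoves]
  4 Degemination: no change — [ipuzoves]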